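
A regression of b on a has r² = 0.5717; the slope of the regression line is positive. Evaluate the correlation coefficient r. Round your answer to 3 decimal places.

|r| = √0.5717 = 0.756
The association is positive, so r = 0.756.

0.756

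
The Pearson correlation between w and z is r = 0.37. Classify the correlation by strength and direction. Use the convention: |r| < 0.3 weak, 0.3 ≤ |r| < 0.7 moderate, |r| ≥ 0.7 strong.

r = 0.37 > 0 so the relationship is positive.
|r| = 0.37, which falls in the moderate range.

moderate positive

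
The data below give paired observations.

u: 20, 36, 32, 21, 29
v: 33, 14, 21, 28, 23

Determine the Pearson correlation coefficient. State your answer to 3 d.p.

n = 5, Σu = 138, Σv = 119, Σu² = 4002, Σv² = 3039, Σuv = 3091
nΣuv − ΣuΣv = 15455 − 16422 = -967
nΣu² − (Σu)² = 20010 − 19044 = 966; nΣv² − (Σv)² = 15195 − 14161 = 1034
r = -967 / √(966 × 1034) = -967 / 999.4218 ≈ -0.968

-0.968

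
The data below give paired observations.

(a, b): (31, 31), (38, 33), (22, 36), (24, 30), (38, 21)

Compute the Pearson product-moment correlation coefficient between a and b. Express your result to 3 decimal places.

n = 5, Σa = 153, Σb = 151, Σa² = 4909, Σb² = 4687, Σab = 4525
nΣab − ΣaΣb = 22625 − 23103 = -478
nΣa² − (Σa)² = 24545 − 23409 = 1136; nΣb² − (Σb)² = 23435 − 22801 = 634
r = -478 / √(1136 × 634) = -478 / 848.6601 ≈ -0.563

-0.563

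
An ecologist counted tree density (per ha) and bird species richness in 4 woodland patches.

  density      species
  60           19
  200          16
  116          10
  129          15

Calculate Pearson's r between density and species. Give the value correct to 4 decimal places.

n = 4, Σx = 505, Σy = 60, Σx² = 73697, Σy² = 942, Σxy = 7435
nΣxy − ΣxΣy = 29740 − 30300 = -560
nΣx² − (Σx)² = 294788 − 255025 = 39763; nΣy² − (Σy)² = 3768 − 3600 = 168
r = -560 / √(39763 × 168) = -560 / 2584.6052 ≈ -0.2167

-0.2167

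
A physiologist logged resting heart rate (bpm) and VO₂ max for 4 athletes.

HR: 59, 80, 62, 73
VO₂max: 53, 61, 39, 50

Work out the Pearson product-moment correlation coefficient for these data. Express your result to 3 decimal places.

n = 4, Σx = 274, Σy = 203, Σx² = 19054, Σy² = 10551, Σxy = 14075
nΣxy − ΣxΣy = 56300 − 55622 = 678
nΣx² − (Σx)² = 76216 − 75076 = 1140; nΣy² − (Σy)² = 42204 − 41209 = 995
r = 678 / √(1140 × 995) = 678 / 1065.0352 ≈ 0.637

0.637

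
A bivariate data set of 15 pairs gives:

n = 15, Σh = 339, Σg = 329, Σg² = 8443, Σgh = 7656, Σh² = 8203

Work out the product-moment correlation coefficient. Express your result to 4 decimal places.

0.2706

r = (nΣgh − ΣgΣh) / √[(nΣg² − (Σg)²)(nΣh² − (Σh)²)]
Numerator: 15×7656 − 329×339 = 3309
Denominator: √[(126645 − 108241)(123045 − 114921)] = √[18404 × 8124] = 12227.5957
r = 3309 / 12227.5957 ≈ 0.2706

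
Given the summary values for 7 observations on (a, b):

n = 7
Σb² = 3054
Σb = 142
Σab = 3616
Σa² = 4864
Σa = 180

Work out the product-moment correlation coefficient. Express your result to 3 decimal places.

-0.175

r = (nΣab − ΣaΣb) / √[(nΣa² − (Σa)²)(nΣb² − (Σb)²)]
Numerator: 7×3616 − 180×142 = -248
Denominator: √[(34048 − 32400)(21378 − 20164)] = √[1648 × 1214] = 1414.4511
r = -248 / 1414.4511 ≈ -0.175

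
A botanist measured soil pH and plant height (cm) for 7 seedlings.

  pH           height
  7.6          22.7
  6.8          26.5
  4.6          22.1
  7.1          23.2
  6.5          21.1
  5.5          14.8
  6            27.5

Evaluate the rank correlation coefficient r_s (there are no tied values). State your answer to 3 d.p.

0.357

Rank pH: 7, 5, 1, 6, 4, 2, 3
Rank height: 4, 6, 3, 5, 2, 1, 7
d = rank(pH) − rank(height): 3, -1, -2, 1, 2, 1, -4; Σd² = 36
ρ = 1 − 6Σd² / [n(n²−1)] = 1 − 6×36 / (7×48) = 1 − 216/336 ≈ 0.357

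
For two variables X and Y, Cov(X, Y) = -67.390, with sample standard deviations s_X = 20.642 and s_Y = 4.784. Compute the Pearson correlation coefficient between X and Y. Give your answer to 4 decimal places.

-0.6824

r = Cov(X,Y) / (s_X · s_Y) = -67.390 / (20.642 × 4.784)
  = -67.390 / 98.7513 ≈ -0.6824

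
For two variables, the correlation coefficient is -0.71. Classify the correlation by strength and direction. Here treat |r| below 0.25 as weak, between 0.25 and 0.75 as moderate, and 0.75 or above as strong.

r = -0.71 < 0 so the relationship is negative.
|r| = 0.71, which falls in the moderate range.

moderate negative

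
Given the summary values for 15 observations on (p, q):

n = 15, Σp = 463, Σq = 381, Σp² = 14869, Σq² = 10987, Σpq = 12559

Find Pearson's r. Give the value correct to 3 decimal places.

0.918

r = (nΣpq − ΣpΣq) / √[(nΣp² − (Σp)²)(nΣq² − (Σq)²)]
Numerator: 15×12559 − 463×381 = 11982
Denominator: √[(223035 − 214369)(164805 − 145161)] = √[8666 × 19644] = 13047.4099
r = 11982 / 13047.4099 ≈ 0.918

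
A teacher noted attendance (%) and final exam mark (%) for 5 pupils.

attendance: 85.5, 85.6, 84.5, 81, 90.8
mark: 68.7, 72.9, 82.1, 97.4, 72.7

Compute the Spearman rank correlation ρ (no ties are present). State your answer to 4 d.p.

Rank attendance: 3, 4, 2, 1, 5
Rank mark: 1, 3, 4, 5, 2
d = rank(attendance) − rank(mark): 2, 1, -2, -4, 3; Σd² = 34
ρ = 1 − 6Σd² / [n(n²−1)] = 1 − 6×34 / (5×24) = 1 − 204/120 ≈ -0.7000

-0.7000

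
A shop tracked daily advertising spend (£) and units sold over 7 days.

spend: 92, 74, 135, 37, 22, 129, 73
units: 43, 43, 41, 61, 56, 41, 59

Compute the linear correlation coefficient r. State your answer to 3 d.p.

n = 7, Σx = 562, Σy = 344, Σx² = 55988, Σy² = 17398, Σxy = 25758
nΣxy − ΣxΣy = 180306 − 193328 = -13022
nΣx² − (Σx)² = 391916 − 315844 = 76072; nΣy² − (Σy)² = 121786 − 118336 = 3450
r = -13022 / √(76072 × 3450) = -13022 / 16200.2593 ≈ -0.804

-0.804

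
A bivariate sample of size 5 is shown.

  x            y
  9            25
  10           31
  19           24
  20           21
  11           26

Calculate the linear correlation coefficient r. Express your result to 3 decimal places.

n = 5, Σx = 69, Σy = 127, Σx² = 1063, Σy² = 3279, Σxy = 1697
nΣxy − ΣxΣy = 8485 − 8763 = -278
nΣx² − (Σx)² = 5315 − 4761 = 554; nΣy² − (Σy)² = 16395 − 16129 = 266
r = -278 / √(554 × 266) = -278 / 383.8802 ≈ -0.724

-0.724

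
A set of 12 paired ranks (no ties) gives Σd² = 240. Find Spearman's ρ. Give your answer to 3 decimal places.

ρ = 1 − 6Σd² / [n(n²−1)] = 1 − 6×240 / (12×143)
  = 1 − 1440/1716 = 1 − 0.8392 ≈ 0.161

0.161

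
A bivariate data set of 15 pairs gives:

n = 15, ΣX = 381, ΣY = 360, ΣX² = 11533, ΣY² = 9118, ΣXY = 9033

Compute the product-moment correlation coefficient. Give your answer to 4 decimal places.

r = (nΣXY − ΣXΣY) / √[(nΣX² − (ΣX)²)(nΣY² − (ΣY)²)]
Numerator: 15×9033 − 381×360 = -1665
Denominator: √[(172995 − 145161)(136770 − 129600)] = √[27834 × 7170] = 14126.9169
r = -1665 / 14126.9169 ≈ -0.1179

-0.1179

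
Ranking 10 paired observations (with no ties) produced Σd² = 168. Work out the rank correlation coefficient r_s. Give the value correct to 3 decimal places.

-0.018

ρ = 1 − 6Σd² / [n(n²−1)] = 1 − 6×168 / (10×99)
  = 1 − 1008/990 = 1 − 1.0182 ≈ -0.018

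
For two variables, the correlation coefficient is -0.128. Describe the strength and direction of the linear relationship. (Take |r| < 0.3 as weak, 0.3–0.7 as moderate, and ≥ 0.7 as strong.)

weak negative

r = -0.128 < 0 so the relationship is negative.
|r| = 0.128, which falls in the weak range.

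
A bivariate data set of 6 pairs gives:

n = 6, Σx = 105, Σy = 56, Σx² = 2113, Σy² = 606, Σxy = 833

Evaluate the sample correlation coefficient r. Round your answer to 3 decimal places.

-0.970

r = (nΣxy − ΣxΣy) / √[(nΣx² − (Σx)²)(nΣy² − (Σy)²)]
Numerator: 6×833 − 105×56 = -882
Denominator: √[(12678 − 11025)(3636 − 3136)] = √[1653 × 500] = 909.1205
r = -882 / 909.1205 ≈ -0.970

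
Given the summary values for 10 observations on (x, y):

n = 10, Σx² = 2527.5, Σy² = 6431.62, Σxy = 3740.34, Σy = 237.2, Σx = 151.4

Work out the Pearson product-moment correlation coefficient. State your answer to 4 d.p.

0.3426

r = (nΣxy − ΣxΣy) / √[(nΣx² − (Σx)²)(nΣy² − (Σy)²)]
Numerator: 10×3740.34 − 151.4×237.2 = 1491.32
Denominator: √[(25275 − 22921.96)(64316.2 − 56263.84)] = √[2353.04 × 8052.36] = 4352.8755
r = 1491.32 / 4352.8755 ≈ 0.3426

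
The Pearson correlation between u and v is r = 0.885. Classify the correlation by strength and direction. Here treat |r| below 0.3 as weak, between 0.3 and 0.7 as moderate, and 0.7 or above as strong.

r = 0.885 > 0 so the relationship is positive.
|r| = 0.885, which falls in the strong range.

strong positive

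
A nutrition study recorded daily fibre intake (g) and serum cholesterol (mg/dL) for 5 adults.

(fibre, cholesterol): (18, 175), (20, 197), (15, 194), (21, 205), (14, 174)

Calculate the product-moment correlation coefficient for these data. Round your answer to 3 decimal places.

0.646

n = 5, Σx = 88, Σy = 945, Σx² = 1586, Σy² = 179371, Σxy = 16741
nΣxy − ΣxΣy = 83705 − 83160 = 545
nΣx² − (Σx)² = 7930 − 7744 = 186; nΣy² − (Σy)² = 896855 − 893025 = 3830
r = 545 / √(186 × 3830) = 545 / 844.0261 ≈ 0.646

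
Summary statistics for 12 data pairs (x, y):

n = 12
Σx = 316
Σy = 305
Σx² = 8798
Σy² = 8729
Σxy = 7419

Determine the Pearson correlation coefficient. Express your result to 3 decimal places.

-0.898

r = (nΣxy − ΣxΣy) / √[(nΣx² − (Σx)²)(nΣy² − (Σy)²)]
Numerator: 12×7419 − 316×305 = -7352
Denominator: √[(105576 − 99856)(104748 − 93025)] = √[5720 × 11723] = 8188.7459
r = -7352 / 8188.7459 ≈ -0.898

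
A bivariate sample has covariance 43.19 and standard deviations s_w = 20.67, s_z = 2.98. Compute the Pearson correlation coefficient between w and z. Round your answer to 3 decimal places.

0.701

r = Cov(w,z) / (s_w · s_z) = 43.19 / (20.67 × 2.98)
  = 43.19 / 61.5966 ≈ 0.701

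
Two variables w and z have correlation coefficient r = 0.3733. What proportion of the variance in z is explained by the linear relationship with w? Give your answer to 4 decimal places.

0.1394

r² = (0.3733)² = 0.1394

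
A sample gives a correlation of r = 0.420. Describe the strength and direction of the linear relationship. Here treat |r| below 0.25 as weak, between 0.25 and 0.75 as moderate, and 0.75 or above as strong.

moderate positive

r = 0.420 > 0 so the relationship is positive.
|r| = 0.420, which falls in the moderate range.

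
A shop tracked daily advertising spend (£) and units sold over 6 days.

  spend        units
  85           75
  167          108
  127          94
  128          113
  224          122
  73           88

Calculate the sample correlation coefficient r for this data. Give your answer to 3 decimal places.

n = 6, Σx = 804, Σy = 600, Σx² = 123132, Σy² = 61522, Σxy = 84565
nΣxy − ΣxΣy = 507390 − 482400 = 24990
nΣx² − (Σx)² = 738792 − 646416 = 92376; nΣy² − (Σy)² = 369132 − 360000 = 9132
r = 24990 / √(92376 × 9132) = 24990 / 29044.4079 ≈ 0.860

0.860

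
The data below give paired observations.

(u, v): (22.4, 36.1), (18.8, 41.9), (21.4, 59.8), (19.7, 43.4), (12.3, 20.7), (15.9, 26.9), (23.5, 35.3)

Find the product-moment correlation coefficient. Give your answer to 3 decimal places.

n = 7, Σu = 134, Σv = 264.1, Σu² = 2657.6, Σv² = 10916.61, Σuv = 5242.93
nΣuv − ΣuΣv = 36700.51 − 35389.4 = 1311.11
nΣu² − (Σu)² = 18603.2 − 17956 = 647.2; nΣv² − (Σv)² = 76416.27 − 69748.81 = 6667.46
r = 1311.11 / √(647.2 × 6667.46) = 1311.11 / 2077.3012 ≈ 0.631

0.631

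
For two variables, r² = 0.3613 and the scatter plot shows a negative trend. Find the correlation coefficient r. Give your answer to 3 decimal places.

|r| = √0.3613 = 0.601
The association is negative, so r = −0.601.

-0.601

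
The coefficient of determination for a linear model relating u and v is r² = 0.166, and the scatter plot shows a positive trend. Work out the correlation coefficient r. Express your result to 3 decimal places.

|r| = √0.166 = 0.407
The association is positive, so r = 0.407.

0.407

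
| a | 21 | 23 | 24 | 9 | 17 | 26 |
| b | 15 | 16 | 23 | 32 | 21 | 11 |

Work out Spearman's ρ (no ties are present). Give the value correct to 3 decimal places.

-0.600

Rank a: 3, 4, 5, 1, 2, 6
Rank b: 2, 3, 5, 6, 4, 1
d = rank(a) − rank(b): 1, 1, 0, -5, -2, 5; Σd² = 56
ρ = 1 − 6Σd² / [n(n²−1)] = 1 − 6×56 / (6×35) = 1 − 336/210 ≈ -0.600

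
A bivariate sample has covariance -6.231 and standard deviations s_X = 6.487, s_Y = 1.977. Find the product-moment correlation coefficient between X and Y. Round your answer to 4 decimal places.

r = Cov(X,Y) / (s_X · s_Y) = -6.231 / (6.487 × 1.977)
  = -6.231 / 12.8248 ≈ -0.4859

-0.4859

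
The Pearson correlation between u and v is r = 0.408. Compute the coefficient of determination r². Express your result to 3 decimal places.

0.166

r² = (0.408)² = 0.166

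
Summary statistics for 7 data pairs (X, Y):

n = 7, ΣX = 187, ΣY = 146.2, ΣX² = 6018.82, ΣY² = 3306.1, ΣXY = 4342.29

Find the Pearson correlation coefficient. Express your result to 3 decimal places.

0.859

r = (nΣXY − ΣXΣY) / √[(nΣX² − (ΣX)²)(nΣY² − (ΣY)²)]
Numerator: 7×4342.29 − 187×146.2 = 3056.63
Denominator: √[(42131.74 − 34969)(23142.7 − 21374.44)] = √[7162.74 × 1768.26] = 3558.8743
r = 3056.63 / 3558.8743 ≈ 0.859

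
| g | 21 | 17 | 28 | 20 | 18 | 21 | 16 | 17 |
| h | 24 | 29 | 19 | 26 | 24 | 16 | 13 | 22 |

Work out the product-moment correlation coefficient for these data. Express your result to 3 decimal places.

-0.124

n = 8, Σg = 158, Σh = 173, Σg² = 3224, Σh² = 3939, Σgh = 3399
nΣgh − ΣgΣh = 27192 − 27334 = -142
nΣg² − (Σg)² = 25792 − 24964 = 828; nΣh² − (Σh)² = 31512 − 29929 = 1583
r = -142 / √(828 × 1583) = -142 / 1144.8686 ≈ -0.124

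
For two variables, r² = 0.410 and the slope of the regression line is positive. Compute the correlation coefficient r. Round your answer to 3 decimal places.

0.640

|r| = √0.410 = 0.640
The association is positive, so r = 0.640.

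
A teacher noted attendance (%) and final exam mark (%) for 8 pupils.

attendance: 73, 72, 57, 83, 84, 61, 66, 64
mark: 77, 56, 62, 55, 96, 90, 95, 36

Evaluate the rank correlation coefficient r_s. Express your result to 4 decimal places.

0.1905

Rank attendance: 6, 5, 1, 7, 8, 2, 4, 3
Rank mark: 5, 3, 4, 2, 8, 6, 7, 1
d = rank(attendance) − rank(mark): 1, 2, -3, 5, 0, -4, -3, 2; Σd² = 68
ρ = 1 − 6Σd² / [n(n²−1)] = 1 − 6×68 / (8×63) = 1 − 408/504 ≈ 0.1905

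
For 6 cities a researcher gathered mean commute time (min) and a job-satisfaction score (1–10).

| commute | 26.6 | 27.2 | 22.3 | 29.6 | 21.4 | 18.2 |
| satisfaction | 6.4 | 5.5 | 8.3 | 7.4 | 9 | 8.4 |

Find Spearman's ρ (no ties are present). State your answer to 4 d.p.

Rank commute: 4, 5, 3, 6, 2, 1
Rank satisfaction: 2, 1, 4, 3, 6, 5
d = rank(commute) − rank(satisfaction): 2, 4, -1, 3, -4, -4; Σd² = 62
ρ = 1 − 6Σd² / [n(n²−1)] = 1 − 6×62 / (6×35) = 1 − 372/210 ≈ -0.7714

-0.7714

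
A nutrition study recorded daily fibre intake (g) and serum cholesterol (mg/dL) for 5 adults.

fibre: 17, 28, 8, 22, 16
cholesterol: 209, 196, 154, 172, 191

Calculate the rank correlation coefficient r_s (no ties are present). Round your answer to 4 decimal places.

0.5000

Rank fibre: 3, 5, 1, 4, 2
Rank cholesterol: 5, 4, 1, 2, 3
d = rank(fibre) − rank(cholesterol): -2, 1, 0, 2, -1; Σd² = 10
ρ = 1 − 6Σd² / [n(n²−1)] = 1 − 6×10 / (5×24) = 1 − 60/120 ≈ 0.5000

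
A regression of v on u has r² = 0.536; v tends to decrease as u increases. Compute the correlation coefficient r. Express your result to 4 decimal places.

|r| = √0.536 = 0.7321
The association is negative, so r = −0.7321.

-0.7321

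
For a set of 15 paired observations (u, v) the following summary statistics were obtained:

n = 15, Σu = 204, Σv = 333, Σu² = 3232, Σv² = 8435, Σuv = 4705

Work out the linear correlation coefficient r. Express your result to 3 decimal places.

0.255

r = (nΣuv − ΣuΣv) / √[(nΣu² − (Σu)²)(nΣv² − (Σv)²)]
Numerator: 15×4705 − 204×333 = 2643
Denominator: √[(48480 − 41616)(126525 − 110889)] = √[6864 × 15636] = 10359.8023
r = 2643 / 10359.8023 ≈ 0.255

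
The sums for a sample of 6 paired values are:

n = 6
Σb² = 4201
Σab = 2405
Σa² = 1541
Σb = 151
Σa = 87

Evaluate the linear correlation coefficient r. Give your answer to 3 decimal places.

0.644

r = (nΣab − ΣaΣb) / √[(nΣa² − (Σa)²)(nΣb² − (Σb)²)]
Numerator: 6×2405 − 87×151 = 1293
Denominator: √[(9246 − 7569)(25206 − 22801)] = √[1677 × 2405] = 2008.2791
r = 1293 / 2008.2791 ≈ 0.644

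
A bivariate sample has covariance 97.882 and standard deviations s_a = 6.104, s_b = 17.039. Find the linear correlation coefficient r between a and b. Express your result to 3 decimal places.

0.941

r = Cov(a,b) / (s_a · s_b) = 97.882 / (6.104 × 17.039)
  = 97.882 / 104.0061 ≈ 0.941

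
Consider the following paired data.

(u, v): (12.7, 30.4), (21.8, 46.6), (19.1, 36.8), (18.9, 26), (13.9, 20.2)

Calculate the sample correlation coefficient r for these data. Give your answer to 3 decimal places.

n = 5, Σu = 86.4, Σv = 160, Σu² = 1551.76, Σv² = 5534, Σuv = 2877.02
nΣuv − ΣuΣv = 14385.1 − 13824 = 561.1
nΣu² − (Σu)² = 7758.8 − 7464.96 = 293.84; nΣv² − (Σv)² = 27670 − 25600 = 2070
r = 561.1 / √(293.84 × 2070) = 561.1 / 779.9031 ≈ 0.719

0.719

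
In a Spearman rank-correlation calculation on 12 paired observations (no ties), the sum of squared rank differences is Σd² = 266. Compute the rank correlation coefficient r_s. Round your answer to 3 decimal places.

0.070

ρ = 1 − 6Σd² / [n(n²−1)] = 1 − 6×266 / (12×143)
  = 1 − 1596/1716 = 1 − 0.9301 ≈ 0.070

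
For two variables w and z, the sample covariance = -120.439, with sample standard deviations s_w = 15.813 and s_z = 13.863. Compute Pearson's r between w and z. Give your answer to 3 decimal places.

-0.549

r = Cov(w,z) / (s_w · s_z) = -120.439 / (15.813 × 13.863)
  = -120.439 / 219.2156 ≈ -0.549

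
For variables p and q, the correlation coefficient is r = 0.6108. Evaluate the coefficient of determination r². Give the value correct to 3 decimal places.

0.373

r² = (0.6108)² = 0.373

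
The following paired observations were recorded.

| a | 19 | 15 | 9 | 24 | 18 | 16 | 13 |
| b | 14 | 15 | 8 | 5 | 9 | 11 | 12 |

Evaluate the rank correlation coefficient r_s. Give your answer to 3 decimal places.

-0.179

Rank a: 6, 3, 1, 7, 5, 4, 2
Rank b: 6, 7, 2, 1, 3, 4, 5
d = rank(a) − rank(b): 0, -4, -1, 6, 2, 0, -3; Σd² = 66
ρ = 1 − 6Σd² / [n(n²−1)] = 1 − 6×66 / (7×48) = 1 − 396/336 ≈ -0.179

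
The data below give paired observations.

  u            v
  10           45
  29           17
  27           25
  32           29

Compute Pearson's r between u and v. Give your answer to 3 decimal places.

-0.848

n = 4, Σu = 98, Σv = 116, Σu² = 2694, Σv² = 3780, Σuv = 2546
nΣuv − ΣuΣv = 10184 − 11368 = -1184
nΣu² − (Σu)² = 10776 − 9604 = 1172; nΣv² − (Σv)² = 15120 − 13456 = 1664
r = -1184 / √(1172 × 1664) = -1184 / 1396.4985 ≈ -0.848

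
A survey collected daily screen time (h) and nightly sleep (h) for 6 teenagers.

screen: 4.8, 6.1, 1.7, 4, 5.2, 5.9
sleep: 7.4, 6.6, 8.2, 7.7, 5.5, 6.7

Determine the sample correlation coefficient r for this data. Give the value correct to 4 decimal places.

n = 6, Σx = 27.7, Σy = 42.1, Σx² = 140.99, Σy² = 299.99, Σxy = 188.65
nΣxy − ΣxΣy = 1131.9 − 1166.17 = -34.27
nΣx² − (Σx)² = 845.94 − 767.29 = 78.65; nΣy² − (Σy)² = 1799.94 − 1772.41 = 27.53
r = -34.27 / √(78.65 × 27.53) = -34.27 / 46.5321 ≈ -0.7365

-0.7365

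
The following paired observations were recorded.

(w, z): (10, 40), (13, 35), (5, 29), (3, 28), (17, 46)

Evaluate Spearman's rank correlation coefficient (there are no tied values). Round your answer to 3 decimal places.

0.900

Rank w: 3, 4, 2, 1, 5
Rank z: 4, 3, 2, 1, 5
d = rank(w) − rank(z): -1, 1, 0, 0, 0; Σd² = 2
ρ = 1 − 6Σd² / [n(n²−1)] = 1 − 6×2 / (5×24) = 1 − 12/120 ≈ 0.900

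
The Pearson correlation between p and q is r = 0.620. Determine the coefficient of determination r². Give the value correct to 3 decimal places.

0.384

r² = (0.620)² = 0.384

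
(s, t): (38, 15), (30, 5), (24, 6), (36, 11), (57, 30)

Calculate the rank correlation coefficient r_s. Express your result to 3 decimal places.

0.900

Rank s: 4, 2, 1, 3, 5
Rank t: 4, 1, 2, 3, 5
d = rank(s) − rank(t): 0, 1, -1, 0, 0; Σd² = 2
ρ = 1 − 6Σd² / [n(n²−1)] = 1 − 6×2 / (5×24) = 1 − 12/120 ≈ 0.900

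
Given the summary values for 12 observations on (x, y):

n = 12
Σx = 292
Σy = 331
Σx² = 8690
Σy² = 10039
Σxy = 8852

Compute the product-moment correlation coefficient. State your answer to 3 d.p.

0.665

r = (nΣxy − ΣxΣy) / √[(nΣx² − (Σx)²)(nΣy² − (Σy)²)]
Numerator: 12×8852 − 292×331 = 9572
Denominator: √[(104280 − 85264)(120468 − 109561)] = √[19016 × 10907] = 14401.6496
r = 9572 / 14401.6496 ≈ 0.665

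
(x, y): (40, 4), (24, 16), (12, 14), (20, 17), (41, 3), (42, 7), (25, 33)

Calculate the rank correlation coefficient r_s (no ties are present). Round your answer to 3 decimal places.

Rank x: 5, 3, 1, 2, 6, 7, 4
Rank y: 2, 5, 4, 6, 1, 3, 7
d = rank(x) − rank(y): 3, -2, -3, -4, 5, 4, -3; Σd² = 88
ρ = 1 − 6Σd² / [n(n²−1)] = 1 − 6×88 / (7×48) = 1 − 528/336 ≈ -0.571

-0.571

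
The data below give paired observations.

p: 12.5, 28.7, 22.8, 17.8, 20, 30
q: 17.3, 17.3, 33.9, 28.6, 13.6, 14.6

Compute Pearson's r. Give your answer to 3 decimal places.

-0.172

n = 6, Σp = 131.8, Σq = 125.3, Σp² = 3116.62, Σq² = 2963.87, Σpq = 2704.76
nΣpq − ΣpΣq = 16228.56 − 16514.54 = -285.98
nΣp² − (Σp)² = 18699.72 − 17371.24 = 1328.48; nΣq² − (Σq)² = 17783.22 − 15700.09 = 2083.13
r = -285.98 / √(1328.48 × 2083.13) = -285.98 / 1663.5494 ≈ -0.172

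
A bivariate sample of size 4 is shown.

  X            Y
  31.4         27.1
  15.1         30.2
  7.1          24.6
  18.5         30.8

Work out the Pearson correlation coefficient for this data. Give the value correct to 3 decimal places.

n = 4, ΣX = 72.1, ΣY = 112.7, ΣX² = 1606.63, ΣY² = 3200.25, ΣXY = 2051.42
nΣXY − ΣXΣY = 8205.68 − 8125.67 = 80.01
nΣX² − (ΣX)² = 6426.52 − 5198.41 = 1228.11; nΣY² − (ΣY)² = 12801 − 12701.29 = 99.71
r = 80.01 / √(1228.11 × 99.71) = 80.01 / 349.9355 ≈ 0.229

0.229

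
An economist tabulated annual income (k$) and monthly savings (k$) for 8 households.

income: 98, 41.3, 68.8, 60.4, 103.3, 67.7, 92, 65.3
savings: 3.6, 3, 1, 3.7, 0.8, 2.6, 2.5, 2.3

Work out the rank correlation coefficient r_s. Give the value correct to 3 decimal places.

-0.476

Rank income: 7, 1, 5, 2, 8, 4, 6, 3
Rank savings: 7, 6, 2, 8, 1, 5, 4, 3
d = rank(income) − rank(savings): 0, -5, 3, -6, 7, -1, 2, 0; Σd² = 124
ρ = 1 − 6Σd² / [n(n²−1)] = 1 − 6×124 / (8×63) = 1 − 744/504 ≈ -0.476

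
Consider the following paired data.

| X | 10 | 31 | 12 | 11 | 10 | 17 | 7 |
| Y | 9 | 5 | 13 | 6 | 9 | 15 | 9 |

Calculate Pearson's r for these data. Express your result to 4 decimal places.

-0.2844

n = 7, ΣX = 98, ΣY = 66, ΣX² = 1764, ΣY² = 698, ΣXY = 875
nΣXY − ΣXΣY = 6125 − 6468 = -343
nΣX² − (ΣX)² = 12348 − 9604 = 2744; nΣY² − (ΣY)² = 4886 − 4356 = 530
r = -343 / √(2744 × 530) = -343 / 1205.9519 ≈ -0.2844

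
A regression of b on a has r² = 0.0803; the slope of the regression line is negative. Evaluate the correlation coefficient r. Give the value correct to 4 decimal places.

|r| = √0.0803 = 0.2834
The association is negative, so r = −0.2834.

-0.2834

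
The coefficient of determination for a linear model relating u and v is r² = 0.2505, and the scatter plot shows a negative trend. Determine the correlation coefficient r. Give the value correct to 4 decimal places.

-0.5005

|r| = √0.2505 = 0.5005
The association is negative, so r = −0.5005.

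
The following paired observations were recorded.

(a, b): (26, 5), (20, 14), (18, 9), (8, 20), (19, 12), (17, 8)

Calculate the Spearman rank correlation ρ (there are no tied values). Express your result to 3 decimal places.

Rank a: 6, 5, 3, 1, 4, 2
Rank b: 1, 5, 3, 6, 4, 2
d = rank(a) − rank(b): 5, 0, 0, -5, 0, 0; Σd² = 50
ρ = 1 − 6Σd² / [n(n²−1)] = 1 − 6×50 / (6×35) = 1 − 300/210 ≈ -0.429

-0.429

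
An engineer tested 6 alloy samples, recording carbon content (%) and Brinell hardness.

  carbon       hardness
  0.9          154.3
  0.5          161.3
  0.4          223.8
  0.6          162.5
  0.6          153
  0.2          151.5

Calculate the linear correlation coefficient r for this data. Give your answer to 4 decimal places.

-0.2491

n = 6, Σx = 3.2, Σy = 1006.4, Σx² = 1.98, Σy² = 172680.12, Σxy = 528.64
nΣxy − ΣxΣy = 3171.84 − 3220.48 = -48.64
nΣx² − (Σx)² = 11.88 − 10.24 = 1.64; nΣy² − (Σy)² = 1036080.72 − 1012840.96 = 23239.76
r = -48.64 / √(1.64 × 23239.76) = -48.64 / 195.2260 ≈ -0.2491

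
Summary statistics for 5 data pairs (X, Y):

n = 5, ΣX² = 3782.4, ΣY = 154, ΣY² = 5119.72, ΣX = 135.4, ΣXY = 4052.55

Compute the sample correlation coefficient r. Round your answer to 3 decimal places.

r = (nΣXY − ΣXΣY) / √[(nΣX² − (ΣX)²)(nΣY² − (ΣY)²)]
Numerator: 5×4052.55 − 135.4×154 = -588.85
Denominator: √[(18912 − 18333.16)(25598.6 − 23716)] = √[578.84 × 1882.6] = 1043.8986
r = -588.85 / 1043.8986 ≈ -0.564

-0.564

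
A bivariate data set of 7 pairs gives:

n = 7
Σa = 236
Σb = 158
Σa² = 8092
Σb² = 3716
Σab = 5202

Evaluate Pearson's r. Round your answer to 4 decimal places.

-0.8769

r = (nΣab − ΣaΣb) / √[(nΣa² − (Σa)²)(nΣb² − (Σb)²)]
Numerator: 7×5202 − 236×158 = -874
Denominator: √[(56644 − 55696)(26012 − 24964)] = √[948 × 1048] = 996.7467
r = -874 / 996.7467 ≈ -0.8769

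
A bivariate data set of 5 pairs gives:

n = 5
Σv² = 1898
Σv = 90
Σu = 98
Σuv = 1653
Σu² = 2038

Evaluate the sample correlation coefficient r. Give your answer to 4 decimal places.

-0.6149

r = (nΣuv − ΣuΣv) / √[(nΣu² − (Σu)²)(nΣv² − (Σv)²)]
Numerator: 5×1653 − 98×90 = -555
Denominator: √[(10190 − 9604)(9490 − 8100)] = √[586 × 1390] = 902.5187
r = -555 / 902.5187 ≈ -0.6149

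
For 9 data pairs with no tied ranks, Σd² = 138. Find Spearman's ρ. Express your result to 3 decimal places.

ρ = 1 − 6Σd² / [n(n²−1)] = 1 − 6×138 / (9×80)
  = 1 − 828/720 = 1 − 1.1500 ≈ -0.150

-0.150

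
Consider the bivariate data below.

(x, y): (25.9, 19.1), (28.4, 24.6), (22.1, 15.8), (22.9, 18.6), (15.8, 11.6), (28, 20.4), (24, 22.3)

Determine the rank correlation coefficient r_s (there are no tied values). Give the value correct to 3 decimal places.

0.893

Rank x: 5, 7, 2, 3, 1, 6, 4
Rank y: 4, 7, 2, 3, 1, 5, 6
d = rank(x) − rank(y): 1, 0, 0, 0, 0, 1, -2; Σd² = 6
ρ = 1 − 6Σd² / [n(n²−1)] = 1 − 6×6 / (7×48) = 1 − 36/336 ≈ 0.893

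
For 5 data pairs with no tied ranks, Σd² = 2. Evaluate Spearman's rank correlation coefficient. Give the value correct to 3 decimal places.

0.900

ρ = 1 − 6Σd² / [n(n²−1)] = 1 − 6×2 / (5×24)
  = 1 − 12/120 = 1 − 0.1000 ≈ 0.900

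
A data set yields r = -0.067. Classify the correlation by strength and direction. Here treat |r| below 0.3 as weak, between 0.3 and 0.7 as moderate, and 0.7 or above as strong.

weak negative

r = -0.067 < 0 so the relationship is negative.
|r| = 0.067, which falls in the weak range.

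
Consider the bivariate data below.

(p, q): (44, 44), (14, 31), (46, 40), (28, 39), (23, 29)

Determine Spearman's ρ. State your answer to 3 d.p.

0.800

Rank p: 4, 1, 5, 3, 2
Rank q: 5, 2, 4, 3, 1
d = rank(p) − rank(q): -1, -1, 1, 0, 1; Σd² = 4
ρ = 1 − 6Σd² / [n(n²−1)] = 1 − 6×4 / (5×24) = 1 − 24/120 ≈ 0.800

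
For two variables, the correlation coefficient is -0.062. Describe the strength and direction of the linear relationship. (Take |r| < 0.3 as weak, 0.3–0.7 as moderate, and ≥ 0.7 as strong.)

weak negative

r = -0.062 < 0 so the relationship is negative.
|r| = 0.062, which falls in the weak range.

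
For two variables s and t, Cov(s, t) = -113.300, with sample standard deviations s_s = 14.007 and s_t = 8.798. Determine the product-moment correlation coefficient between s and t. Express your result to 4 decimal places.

r = Cov(s,t) / (s_s · s_t) = -113.300 / (14.007 × 8.798)
  = -113.300 / 123.2336 ≈ -0.9194

-0.9194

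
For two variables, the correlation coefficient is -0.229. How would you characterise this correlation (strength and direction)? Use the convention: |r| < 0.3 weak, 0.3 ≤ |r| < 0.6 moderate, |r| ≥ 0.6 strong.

r = -0.229 < 0 so the relationship is negative.
|r| = 0.229, which falls in the weak range.

weak negative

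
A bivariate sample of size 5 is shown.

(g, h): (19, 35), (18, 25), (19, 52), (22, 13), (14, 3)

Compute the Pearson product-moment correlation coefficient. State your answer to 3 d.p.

0.345

n = 5, Σg = 92, Σh = 128, Σg² = 1726, Σh² = 4732, Σgh = 2431
nΣgh − ΣgΣh = 12155 − 11776 = 379
nΣg² − (Σg)² = 8630 − 8464 = 166; nΣh² − (Σh)² = 23660 − 16384 = 7276
r = 379 / √(166 × 7276) = 379 / 1099.0068 ≈ 0.345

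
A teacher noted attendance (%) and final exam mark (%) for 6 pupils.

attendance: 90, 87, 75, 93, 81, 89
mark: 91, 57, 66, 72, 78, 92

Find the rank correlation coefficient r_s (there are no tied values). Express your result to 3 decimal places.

0.371

Rank attendance: 5, 3, 1, 6, 2, 4
Rank mark: 5, 1, 2, 3, 4, 6
d = rank(attendance) − rank(mark): 0, 2, -1, 3, -2, -2; Σd² = 22
ρ = 1 − 6Σd² / [n(n²−1)] = 1 − 6×22 / (6×35) = 1 − 132/210 ≈ 0.371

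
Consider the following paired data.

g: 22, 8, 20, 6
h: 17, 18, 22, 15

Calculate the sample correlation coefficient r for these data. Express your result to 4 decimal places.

0.5547

n = 4, Σg = 56, Σh = 72, Σg² = 984, Σh² = 1322, Σgh = 1048
nΣgh − ΣgΣh = 4192 − 4032 = 160
nΣg² − (Σg)² = 3936 − 3136 = 800; nΣh² − (Σh)² = 5288 − 5184 = 104
r = 160 / √(800 × 104) = 160 / 288.4441 ≈ 0.5547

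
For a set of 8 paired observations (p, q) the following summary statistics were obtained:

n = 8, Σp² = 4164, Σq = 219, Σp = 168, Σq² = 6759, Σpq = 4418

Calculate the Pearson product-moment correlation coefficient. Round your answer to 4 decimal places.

-0.2597

r = (nΣpq − ΣpΣq) / √[(nΣp² − (Σp)²)(nΣq² − (Σq)²)]
Numerator: 8×4418 − 168×219 = -1448
Denominator: √[(33312 − 28224)(54072 − 47961)] = √[5088 × 6111] = 5576.0890
r = -1448 / 5576.0890 ≈ -0.2597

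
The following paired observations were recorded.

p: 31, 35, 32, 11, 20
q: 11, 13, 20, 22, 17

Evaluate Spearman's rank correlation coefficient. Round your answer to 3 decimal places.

Rank p: 3, 5, 4, 1, 2
Rank q: 1, 2, 4, 5, 3
d = rank(p) − rank(q): 2, 3, 0, -4, -1; Σd² = 30
ρ = 1 − 6Σd² / [n(n²−1)] = 1 − 6×30 / (5×24) = 1 − 180/120 ≈ -0.500

-0.500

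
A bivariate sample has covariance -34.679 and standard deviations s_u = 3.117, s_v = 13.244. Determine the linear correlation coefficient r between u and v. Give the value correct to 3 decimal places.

-0.840

r = Cov(u,v) / (s_u · s_v) = -34.679 / (3.117 × 13.244)
  = -34.679 / 41.2815 ≈ -0.840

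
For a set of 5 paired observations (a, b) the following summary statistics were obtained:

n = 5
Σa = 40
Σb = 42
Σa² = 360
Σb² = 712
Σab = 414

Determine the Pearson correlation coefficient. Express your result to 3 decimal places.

r = (nΣab − ΣaΣb) / √[(nΣa² − (Σa)²)(nΣb² − (Σb)²)]
Numerator: 5×414 − 40×42 = 390
Denominator: √[(1800 − 1600)(3560 − 1764)] = √[200 × 1796] = 599.3330
r = 390 / 599.3330 ≈ 0.651

0.651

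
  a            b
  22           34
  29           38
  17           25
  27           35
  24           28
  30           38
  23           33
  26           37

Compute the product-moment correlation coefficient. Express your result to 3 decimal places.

0.859

n = 8, Σa = 198, Σb = 268, Σa² = 5024, Σb² = 9136, Σab = 6753
nΣab − ΣaΣb = 54024 − 53064 = 960
nΣa² − (Σa)² = 40192 − 39204 = 988; nΣb² − (Σb)² = 73088 − 71824 = 1264
r = 960 / √(988 × 1264) = 960 / 1117.5115 ≈ 0.859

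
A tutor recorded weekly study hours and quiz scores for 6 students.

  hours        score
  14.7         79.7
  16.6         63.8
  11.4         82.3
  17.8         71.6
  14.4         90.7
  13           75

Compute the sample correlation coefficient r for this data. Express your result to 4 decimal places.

n = 6, Σx = 87.9, Σy = 463.1, Σx² = 1314.81, Σy² = 36173.87, Σxy = 6724.45
nΣxy − ΣxΣy = 40346.7 − 40706.49 = -359.79
nΣx² − (Σx)² = 7888.86 − 7726.41 = 162.45; nΣy² − (Σy)² = 217043.22 − 214461.61 = 2581.61
r = -359.79 / √(162.45 × 2581.61) = -359.79 / 647.5975 ≈ -0.5556

-0.5556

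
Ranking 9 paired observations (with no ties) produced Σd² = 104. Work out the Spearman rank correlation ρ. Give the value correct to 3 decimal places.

ρ = 1 − 6Σd² / [n(n²−1)] = 1 − 6×104 / (9×80)
  = 1 − 624/720 = 1 − 0.8667 ≈ 0.133

0.133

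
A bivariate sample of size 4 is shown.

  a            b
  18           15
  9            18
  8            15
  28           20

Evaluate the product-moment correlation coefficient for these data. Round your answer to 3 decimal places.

n = 4, Σa = 63, Σb = 68, Σa² = 1253, Σb² = 1174, Σab = 1112
nΣab − ΣaΣb = 4448 − 4284 = 164
nΣa² − (Σa)² = 5012 − 3969 = 1043; nΣb² − (Σb)² = 4696 − 4624 = 72
r = 164 / √(1043 × 72) = 164 / 274.0365 ≈ 0.598

0.598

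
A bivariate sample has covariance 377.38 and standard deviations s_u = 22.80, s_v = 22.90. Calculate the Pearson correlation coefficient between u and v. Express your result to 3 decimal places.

r = Cov(u,v) / (s_u · s_v) = 377.38 / (22.80 × 22.90)
  = 377.38 / 522.1200 ≈ 0.723

0.723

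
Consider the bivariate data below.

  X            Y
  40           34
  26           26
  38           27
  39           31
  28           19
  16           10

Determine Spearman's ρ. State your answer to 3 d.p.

0.943

Rank X: 6, 2, 4, 5, 3, 1
Rank Y: 6, 3, 4, 5, 2, 1
d = rank(X) − rank(Y): 0, -1, 0, 0, 1, 0; Σd² = 2
ρ = 1 − 6Σd² / [n(n²−1)] = 1 − 6×2 / (6×35) = 1 − 12/210 ≈ 0.943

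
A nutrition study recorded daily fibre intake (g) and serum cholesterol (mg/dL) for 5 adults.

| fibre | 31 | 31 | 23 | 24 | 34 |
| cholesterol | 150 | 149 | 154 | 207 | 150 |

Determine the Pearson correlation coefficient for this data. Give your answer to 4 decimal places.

n = 5, Σx = 143, Σy = 810, Σx² = 4183, Σy² = 133766, Σxy = 22879
nΣxy − ΣxΣy = 114395 − 115830 = -1435
nΣx² − (Σx)² = 20915 − 20449 = 466; nΣy² − (Σy)² = 668830 − 656100 = 12730
r = -1435 / √(466 × 12730) = -1435 / 2435.6067 ≈ -0.5892

-0.5892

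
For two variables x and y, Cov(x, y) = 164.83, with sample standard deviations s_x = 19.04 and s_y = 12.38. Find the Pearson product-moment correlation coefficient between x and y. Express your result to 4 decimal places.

r = Cov(x,y) / (s_x · s_y) = 164.83 / (19.04 × 12.38)
  = 164.83 / 235.7152 ≈ 0.6993

0.6993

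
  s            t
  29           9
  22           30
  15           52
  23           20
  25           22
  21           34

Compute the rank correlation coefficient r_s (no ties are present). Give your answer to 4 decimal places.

Rank s: 6, 3, 1, 4, 5, 2
Rank t: 1, 4, 6, 2, 3, 5
d = rank(s) − rank(t): 5, -1, -5, 2, 2, -3; Σd² = 68
ρ = 1 − 6Σd² / [n(n²−1)] = 1 − 6×68 / (6×35) = 1 − 408/210 ≈ -0.9429

-0.9429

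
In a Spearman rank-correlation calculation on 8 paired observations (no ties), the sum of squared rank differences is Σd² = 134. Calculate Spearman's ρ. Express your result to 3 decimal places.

-0.595

ρ = 1 − 6Σd² / [n(n²−1)] = 1 − 6×134 / (8×63)
  = 1 − 804/504 = 1 − 1.5952 ≈ -0.595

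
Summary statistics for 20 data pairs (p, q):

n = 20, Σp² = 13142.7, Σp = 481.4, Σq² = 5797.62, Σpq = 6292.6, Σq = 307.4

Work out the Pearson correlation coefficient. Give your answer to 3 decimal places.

-0.857

r = (nΣpq − ΣpΣq) / √[(nΣp² − (Σp)²)(nΣq² − (Σq)²)]
Numerator: 20×6292.6 − 481.4×307.4 = -22130.36
Denominator: √[(262854 − 231745.96)(115952.4 − 94494.76)] = √[31108.04 × 21457.64] = 25836.1205
r = -22130.36 / 25836.1205 ≈ -0.857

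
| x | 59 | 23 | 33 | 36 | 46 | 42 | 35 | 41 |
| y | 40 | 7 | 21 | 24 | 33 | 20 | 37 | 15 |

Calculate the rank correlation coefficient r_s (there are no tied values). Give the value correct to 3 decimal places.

Rank x: 8, 1, 2, 4, 7, 6, 3, 5
Rank y: 8, 1, 4, 5, 6, 3, 7, 2
d = rank(x) − rank(y): 0, 0, -2, -1, 1, 3, -4, 3; Σd² = 40
ρ = 1 − 6Σd² / [n(n²−1)] = 1 − 6×40 / (8×63) = 1 − 240/504 ≈ 0.524

0.524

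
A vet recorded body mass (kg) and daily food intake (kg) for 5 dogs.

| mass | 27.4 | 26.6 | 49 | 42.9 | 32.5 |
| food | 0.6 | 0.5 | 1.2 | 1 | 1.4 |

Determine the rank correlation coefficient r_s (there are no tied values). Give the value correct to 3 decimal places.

Rank mass: 2, 1, 5, 4, 3
Rank food: 2, 1, 4, 3, 5
d = rank(mass) − rank(food): 0, 0, 1, 1, -2; Σd² = 6
ρ = 1 − 6Σd² / [n(n²−1)] = 1 − 6×6 / (5×24) = 1 − 36/120 ≈ 0.700

0.700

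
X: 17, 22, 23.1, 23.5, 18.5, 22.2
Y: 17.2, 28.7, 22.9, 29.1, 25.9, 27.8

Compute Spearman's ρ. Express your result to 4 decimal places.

Rank X: 1, 3, 5, 6, 2, 4
Rank Y: 1, 5, 2, 6, 3, 4
d = rank(X) − rank(Y): 0, -2, 3, 0, -1, 0; Σd² = 14
ρ = 1 − 6Σd² / [n(n²−1)] = 1 − 6×14 / (6×35) = 1 − 84/210 ≈ 0.6000

0.6000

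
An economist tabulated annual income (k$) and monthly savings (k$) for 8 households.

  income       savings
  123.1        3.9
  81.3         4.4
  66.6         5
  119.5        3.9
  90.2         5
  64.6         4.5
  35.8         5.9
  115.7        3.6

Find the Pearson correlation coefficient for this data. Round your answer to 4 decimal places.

n = 8, Σx = 696.8, Σy = 36.2, Σx² = 67456.44, Σy² = 167.8, Σxy = 3006.3
nΣxy − ΣxΣy = 24050.4 − 25224.16 = -1173.76
nΣx² − (Σx)² = 539651.52 − 485530.24 = 54121.28; nΣy² − (Σy)² = 1342.4 − 1310.44 = 31.96
r = -1173.76 / √(54121.28 × 31.96) = -1173.76 / 1315.1867 ≈ -0.8925

-0.8925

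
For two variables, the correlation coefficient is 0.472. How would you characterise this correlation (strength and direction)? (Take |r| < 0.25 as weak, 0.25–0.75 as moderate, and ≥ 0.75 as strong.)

r = 0.472 > 0 so the relationship is positive.
|r| = 0.472, which falls in the moderate range.

moderate positive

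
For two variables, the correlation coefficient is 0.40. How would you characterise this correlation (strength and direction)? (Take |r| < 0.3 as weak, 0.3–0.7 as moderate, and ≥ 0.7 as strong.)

r = 0.40 > 0 so the relationship is positive.
|r| = 0.40, which falls in the moderate range.

moderate positive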